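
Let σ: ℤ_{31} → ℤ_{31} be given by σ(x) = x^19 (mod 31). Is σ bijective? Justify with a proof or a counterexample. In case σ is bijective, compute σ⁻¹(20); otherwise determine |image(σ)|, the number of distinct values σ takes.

9

Since 31 is prime, the nonzero elements of ℤ_{31} form a cyclic group of order 30.
As gcd(19, 30) = 1, raising to the 19th power is a bijection on this group: if a^19 ≡ b^19 then (ab^{−1})^19 = 1, and the only element of order dividing gcd(19, 30) = 1 is 1, so a = b.
With σ(0) = 0 this makes σ injective on all of ℤ_{31}, hence bijective (finite equal-size domain and codomain). In particular σ is bijective.
Since σ is bijective, we find the preimage of 20. The inverse of x ↦ x^19 on (ℤ_{31})^× is x ↦ x^19, because 19·19 = 361 = 12·30 + 1 ≡ 1 (mod 30) and x^{30} = 1 for x ≠ 0 (Fermat). So σ⁻¹(20) = 20^19 mod 31.
Repeated squaring mod 31: 20^1 ≡ 20, 20^2 ≡ 20² = 400 ≡ 28, 20^4 ≡ 28² = 784 ≡ 9, 20^8 ≡ 9² = 81 ≡ 19, 20^16 ≡ 19² = 361 ≡ 20. Since 19 = 16 + 2 + 1, 20^19 ≡ 20·28·20: 20·28 = 560 ≡ 2, then 2·20 = 40 ≡ 9. So 20^19 ≡ 9 (mod 31).
Hence σ⁻¹(20) = 9.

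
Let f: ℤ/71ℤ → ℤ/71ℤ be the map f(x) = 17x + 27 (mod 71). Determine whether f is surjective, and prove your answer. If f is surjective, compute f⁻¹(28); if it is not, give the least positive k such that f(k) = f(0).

Since gcd(17, 71) = 1, 17 is invertible modulo 71. Euclid's algorithm: 71 = 4·17 + 3, 17 = 5·3 + 2, 3 = 1·2 + 1; back-substituting gives 1 = 46·17 − 11·71, so 17⁻¹ ≡ 46 (mod 71).
Then y ↦ 46(y − 27) is a two-sided inverse to f, so every y ∈ ℤ/71ℤ has a preimage.
Hence f is surjective.
Since f is surjective, we compute f⁻¹(28): solve 17x + 27 ≡ 28 (mod 71), i.e. 17x ≡ 1 (mod 71).
Multiplying by 17⁻¹ = 46 gives x ≡ 46·1 = 46 ≡ 46 (mod 71).
Check: f(46) = 17·46 + 27 = 809 = 11·71 + 28 ≡ 28 (mod 71).

46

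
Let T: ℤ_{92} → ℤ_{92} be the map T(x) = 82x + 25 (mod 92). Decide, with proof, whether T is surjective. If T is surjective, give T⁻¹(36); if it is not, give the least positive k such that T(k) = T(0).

46

Since gcd(82, 92) = 2, we have 82x ≡ 0 (mod 2) for all x, so T(x) ≡ 1 (mod 2).
But 0 ≢ 1 (mod 2), so 0 ∈ ℤ_{92} has no preimage. Hence T is not surjective.
Since T is not surjective, we find the least positive k with T(k) = T(0): this means 82k ≡ 0 (mod 92), i.e. 92 ∣ 82k. Since gcd(82, 92) = 2, dividing through by 2 this holds exactly when 46 ∣ 41k, and as gcd(41, 46) = 1, exactly when 46 ∣ k.
The smallest positive such k is 46.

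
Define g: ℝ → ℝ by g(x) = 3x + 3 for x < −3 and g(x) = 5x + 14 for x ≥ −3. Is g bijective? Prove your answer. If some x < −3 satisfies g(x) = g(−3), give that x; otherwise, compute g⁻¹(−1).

Both pieces are strictly increasing (slopes 3 and 5), so each is injective on its own interval.
The left piece maps (−∞, −3) onto (−∞, −6); the right piece maps [−3, ∞) onto [−1, ∞).
The images leave a gap (−6 has no preimage), so g is not surjective, hence not bijective.
Because the two images are disjoint, no x < −3 has g(x) = g(−3), so we compute g⁻¹(−1): −1 lies in [−1, ∞), so solve 5x + 14 = −1: x = (−1 − 14)/5 = −3.

-3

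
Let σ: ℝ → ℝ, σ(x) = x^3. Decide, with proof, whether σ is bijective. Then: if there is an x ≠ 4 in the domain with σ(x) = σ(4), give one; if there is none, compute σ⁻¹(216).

6

On ℝ, x ↦ x^3 is strictly increasing (injective) and for any y ∈ ℝ the 3rd root y^{1/3} lies in ℝ (surjective). So σ is bijective.
Since x ↦ x^3 is strictly increasing on ℝ, it is injective there, so no x ≠ 4 in the domain has σ(x) = σ(4). We therefore compute σ⁻¹(216) = 216^{1/3} = 6 (indeed 6^3 = 216).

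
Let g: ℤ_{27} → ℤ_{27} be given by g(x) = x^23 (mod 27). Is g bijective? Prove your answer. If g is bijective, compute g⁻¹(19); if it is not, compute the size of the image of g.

19

g(0) = 0^23 = 0.
g(3): Repeated squaring mod 27: 3^1 ≡ 3, 3^2 ≡ 3² = 9, 3^4 ≡ 9² = 81 ≡ 0, 3^8 ≡ 0² = 0, 3^16 ≡ 0² = 0. Since 23 = 16 + 4 + 2 + 1, 3^23 ≡ 0·0·9·3: 0·0 = 0, then 0·9 = 0, then 0·3 = 0. So 3^23 ≡ 0 (mod 27).
So g(0) = g(3) = 0 while 0 ≠ 3, thus g is not injective, hence not bijective.
Since g is not bijective, we determine |image(g)|. Computing x^23 mod 27 for each x (by repeated squaring, reducing mod 27 at every step), the values g(0), g(1), …, g(26) are: 0, 1, 5, 0, 25, 20, 0, 13, 17, 0, 19, 23, 0, 16, 11, 0, 4, 8, 0, 10, 14, 0, 7, 2, 0, 22, 26.
The distinct values are {0, 1, 2, 4, 5, 7, 8, 10, 11, 13, 14, 16, 17, 19, 20, 22, 23, 25, 26}; there are 19 of them.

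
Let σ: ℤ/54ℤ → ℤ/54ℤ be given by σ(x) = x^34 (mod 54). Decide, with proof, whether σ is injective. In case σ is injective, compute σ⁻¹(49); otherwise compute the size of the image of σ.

σ(0) = 0^34 = 0.
σ(6): Repeated squaring mod 54: 6^1 ≡ 6, 6^2 ≡ 6² = 36, 6^4 ≡ 36² = 1296 ≡ 0, 6^8 ≡ 0² = 0, 6^16 ≡ 0² = 0, 6^32 ≡ 0² = 0. Since 34 = 32 + 2, 6^34 ≡ 0·36: 0·36 = 0. So 6^34 ≡ 0 (mod 54).
So σ(0) = σ(6) = 0 while 0 ≠ 6, therefore σ is not injective.
Since σ is not injective, we determine |image(σ)|. Computing x^34 mod 54 for each x (by repeated squaring, reducing mod 54 at every step), the values σ(0), σ(1), …, σ(53) are: 0, 1, 34, 27, 22, 13, 0, 43, 46, 27, 10, 25, 0, 31, 4, 27, 52, 37, 0, 19, 16, 27, 40, 49, 0, 7, 28, 27, 28, 7, 0, 49, 40, 27, 16, 19, 0, 37, 52, 27, 4, 31, 0, 25, 10, 27, 46, 43, 0, 13, 22, 27, 34, 1.
The distinct values are {0, 1, 4, 7, 10, 13, 16, 19, 22, 25, 27, 28, 31, 34, 37, 40, 43, 46, 49, 52}; there are 20 of them.

20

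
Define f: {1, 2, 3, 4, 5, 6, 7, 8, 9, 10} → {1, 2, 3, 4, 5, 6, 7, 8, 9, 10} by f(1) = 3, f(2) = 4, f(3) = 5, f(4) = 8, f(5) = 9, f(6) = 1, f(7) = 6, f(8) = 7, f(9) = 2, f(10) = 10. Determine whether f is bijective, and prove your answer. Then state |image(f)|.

The values 3, 4, 5, 8, 9, 1, 6, 7, 2, 10 are a permutation of {1, 2, 3, 4, 5, 6, 7, 8, 9, 10}: each element appears exactly once.
So f is injective and surjective, hence bijective.
The image of f is {1, 2, 3, 4, 5, 6, 7, 8, 9, 10}, which has 10 elements.

10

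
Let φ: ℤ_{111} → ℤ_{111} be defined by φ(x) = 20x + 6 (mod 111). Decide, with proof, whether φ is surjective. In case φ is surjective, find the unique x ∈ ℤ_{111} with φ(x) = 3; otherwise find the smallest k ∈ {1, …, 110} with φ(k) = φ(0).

Since gcd(20, 111) = 1, 20 is invertible modulo 111. Euclid's algorithm: 111 = 5·20 + 11, 20 = 1·11 + 9, 11 = 1·9 + 2, 9 = 4·2 + 1; back-substituting gives 1 = 50·20 − 9·111, so 20⁻¹ ≡ 50 (mod 111).
For any y ∈ ℤ_{111}, x = 50(y − 6) mod 111 satisfies φ(x) = 20·50(y − 6) + 6 ≡ y (since 20·50 ≡ 1 mod 111). So every y has a preimage.
Thus φ is surjective.
Since φ is surjective, we find φ⁻¹(3): we need 20x ≡ 3 − 6 ≡ 108 (mod 111). Using 20⁻¹ = 50: x ≡ 50·108 = 5400 = 48·111 + 72, so x = 72.
Check: φ(72) = 20·72 + 6 = 1446 = 13·111 + 3 ≡ 3 (mod 111).

72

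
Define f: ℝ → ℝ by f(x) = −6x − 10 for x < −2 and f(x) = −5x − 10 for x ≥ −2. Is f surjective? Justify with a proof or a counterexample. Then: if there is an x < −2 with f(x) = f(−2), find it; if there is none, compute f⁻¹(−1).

-9/5

Both pieces are strictly decreasing (slopes −6 and −5), so each is injective on its own interval.
The left piece maps (−∞, −2) onto (2, ∞); the right piece maps [−2, ∞) onto (−∞, 0].
The union (2, ∞) ∪ (−∞, 0] omits the interval between 2 and 0; in particular 2 has no preimage. So f is not surjective.
Because the two images are disjoint, no x < −2 has f(x) = f(−2), so we compute f⁻¹(−1): −1 lies in (−∞, 0], so solve −5x − 10 = −1: x = (−1 + 10)/(−5) = −9/5.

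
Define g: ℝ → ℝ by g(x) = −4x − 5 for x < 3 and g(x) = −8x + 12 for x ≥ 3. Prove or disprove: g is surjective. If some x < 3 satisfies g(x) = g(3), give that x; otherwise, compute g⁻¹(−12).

7/4

Both pieces are strictly decreasing (slopes −4 and −8), so each is injective on its own interval.
The left piece maps (−∞, 3) onto (−17, ∞); the right piece maps [3, ∞) onto (−∞, −12].
The union (−17, ∞) ∪ (−∞, −12] covers ℝ, so g is surjective.
For the follow-up: the images overlap, so an x < 3 with g(x) = g(3) exists. g(3) = −12; solving −4x − 5 = −12 for x < 3 gives x = (−12 + 5)/(−4) = 7/4.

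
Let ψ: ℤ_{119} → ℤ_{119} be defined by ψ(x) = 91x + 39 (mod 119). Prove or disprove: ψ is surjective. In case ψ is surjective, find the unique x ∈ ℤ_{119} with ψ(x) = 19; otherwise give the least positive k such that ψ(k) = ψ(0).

17

Since gcd(91, 119) = 7, we have 91x ≡ 0 (mod 7) for all x, so ψ(x) ≡ 4 (mod 7).
But 0 ≢ 4 (mod 7), so 0 ∈ ℤ_{119} has no preimage. So ψ is not surjective.
Since ψ is not surjective, we find the least positive k with ψ(k) = ψ(0): this means 91k ≡ 0 (mod 119), i.e. 119 ∣ 91k. Since gcd(91, 119) = 7, dividing through by 7 this holds exactly when 17 ∣ 13k, and as gcd(13, 17) = 1, exactly when 17 ∣ k.
The smallest positive such k is 17.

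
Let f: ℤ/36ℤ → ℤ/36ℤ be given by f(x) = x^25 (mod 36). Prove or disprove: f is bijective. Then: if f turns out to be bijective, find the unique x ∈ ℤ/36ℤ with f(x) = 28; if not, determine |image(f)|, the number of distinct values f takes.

f(0) = 0^25 = 0.
f(6): Repeated squaring mod 36: 6^1 ≡ 6, 6^2 ≡ 6² = 36 ≡ 0, 6^4 ≡ 0² = 0, 6^8 ≡ 0² = 0, 6^16 ≡ 0² = 0. Since 25 = 16 + 8 + 1, 6^25 ≡ 0·0·6: 0·0 = 0, then 0·6 = 0. So 6^25 ≡ 0 (mod 36).
So f(0) = f(6) = 0 while 0 ≠ 6, so f is not injective, hence not bijective.
Since f is not bijective, we determine |image(f)|. Computing x^25 mod 36 for each x (by repeated squaring, reducing mod 36 at every step), the values f(0), f(1), …, f(35) are: 0, 1, 20, 27, 4, 5, 0, 7, 8, 9, 28, 11, 0, 13, 32, 27, 16, 17, 0, 19, 20, 9, 4, 23, 0, 25, 8, 27, 28, 29, 0, 31, 32, 9, 16, 35.
The distinct values are {0, 1, 4, 5, 7, 8, 9, 11, 13, 16, 17, 19, 20, 23, 25, 27, 28, 29, 31, 32, 35}; there are 21 of them.

21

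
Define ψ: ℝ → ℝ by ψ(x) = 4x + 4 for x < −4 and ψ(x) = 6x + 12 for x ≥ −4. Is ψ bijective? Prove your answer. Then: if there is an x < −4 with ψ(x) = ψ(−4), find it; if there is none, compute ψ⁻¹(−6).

-3

Both pieces are strictly increasing (slopes 4 and 6), so each is injective on its own interval.
The left piece maps (−∞, −4) onto (−∞, −12); the right piece maps [−4, ∞) onto [−12, ∞).
Since −12 = −12, the images partition ℝ: ψ is injective and surjective, hence bijective.
Because the two images are disjoint, no x < −4 has ψ(x) = ψ(−4), so we compute ψ⁻¹(−6): −6 lies in [−12, ∞), so solve 6x + 12 = −6: x = (−6 − 12)/6 = −3.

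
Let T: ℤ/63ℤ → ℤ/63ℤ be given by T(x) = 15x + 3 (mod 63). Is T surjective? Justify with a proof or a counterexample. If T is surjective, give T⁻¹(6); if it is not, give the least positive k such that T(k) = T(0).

21

Since gcd(15, 63) = 3, we have 15x ≡ 0 (mod 3) for all x, so T(x) ≡ 0 (mod 3).
But 1 ≢ 0 (mod 3), so 1 ∈ ℤ/63ℤ has no preimage. Therefore T is not surjective.
Since T is not surjective, we find the least positive k with T(k) = T(0): this means 15k ≡ 0 (mod 63), i.e. 63 ∣ 15k. Since gcd(15, 63) = 3, dividing through by 3 this holds exactly when 21 ∣ 5k, and as gcd(5, 21) = 1, exactly when 21 ∣ k.
The smallest positive such k is 21.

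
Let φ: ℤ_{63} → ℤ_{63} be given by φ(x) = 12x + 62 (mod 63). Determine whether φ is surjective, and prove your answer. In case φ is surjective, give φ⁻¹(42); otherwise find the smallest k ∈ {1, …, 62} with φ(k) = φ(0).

Since gcd(12, 63) = 3, we have 12x ≡ 0 (mod 3) for all x, so φ(x) ≡ 2 (mod 3).
But 0 ≢ 2 (mod 3), so 0 ∈ ℤ_{63} has no preimage. Thus φ is not surjective.
Since φ is not surjective, we find the least positive k with φ(k) = φ(0): this means 12k ≡ 0 (mod 63), i.e. 63 ∣ 12k. Since gcd(12, 63) = 3, dividing through by 3 this holds exactly when 21 ∣ 4k, and as gcd(4, 21) = 1, exactly when 21 ∣ k.
The smallest positive such k is 21.

21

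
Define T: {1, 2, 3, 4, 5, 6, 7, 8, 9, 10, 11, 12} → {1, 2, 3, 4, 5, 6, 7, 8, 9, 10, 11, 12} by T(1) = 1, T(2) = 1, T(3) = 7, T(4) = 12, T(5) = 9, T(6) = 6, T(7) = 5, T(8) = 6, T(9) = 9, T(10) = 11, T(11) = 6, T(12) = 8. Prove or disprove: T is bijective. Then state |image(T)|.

8

T(1) = 1 = T(2) with 1 ≠ 2, so T is not injective, hence not bijective.
The image of T is {1, 5, 6, 7, 8, 9, 11, 12}, which has 8 elements.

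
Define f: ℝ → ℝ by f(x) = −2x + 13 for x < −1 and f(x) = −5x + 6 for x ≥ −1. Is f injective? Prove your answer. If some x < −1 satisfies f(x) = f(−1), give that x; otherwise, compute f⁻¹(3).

Both pieces are strictly decreasing (slopes −2 and −5), so each is injective on its own interval.
The left piece maps (−∞, −1) onto (15, ∞); the right piece maps [−1, ∞) onto (−∞, 11].
These images are disjoint, so no value is attained by both pieces. Therefore f is injective.
Because the two images are disjoint, no x < −1 has f(x) = f(−1), so we compute f⁻¹(3): 3 lies in (−∞, 11], so solve −5x + 6 = 3: x = (3 − 6)/(−5) = 3/5.

3/5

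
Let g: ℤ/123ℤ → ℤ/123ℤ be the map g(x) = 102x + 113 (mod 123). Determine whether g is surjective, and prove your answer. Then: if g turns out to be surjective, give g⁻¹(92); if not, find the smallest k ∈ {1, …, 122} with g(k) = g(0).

Since gcd(102, 123) = 3, we have 102x ≡ 0 (mod 3) for all x, so g(x) ≡ 2 (mod 3).
But 0 ≢ 2 (mod 3), so 0 ∈ ℤ/123ℤ has no preimage. So g is not surjective.
Since g is not surjective, we find the least positive k with g(k) = g(0): this means 102k ≡ 0 (mod 123), i.e. 123 ∣ 102k. Since gcd(102, 123) = 3, dividing through by 3 this holds exactly when 41 ∣ 34k, and as gcd(34, 41) = 1, exactly when 41 ∣ k.
The smallest positive such k is 41.

41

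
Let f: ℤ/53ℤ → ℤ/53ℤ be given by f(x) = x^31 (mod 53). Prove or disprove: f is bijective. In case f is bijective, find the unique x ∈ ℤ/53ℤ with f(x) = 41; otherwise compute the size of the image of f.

18

Since 53 is prime, the nonzero elements of ℤ/53ℤ form a cyclic group of order 52.
As gcd(31, 52) = 1, raising to the 31st power is a bijection on this group: if a^31 ≡ b^31 then (ab^{−1})^31 = 1, and the only element of order dividing gcd(31, 52) = 1 is 1, so a = b.
With f(0) = 0 this makes f injective on all of ℤ/53ℤ, hence bijective (finite equal-size domain and codomain). In particular f is bijective.
Since f is bijective, we find the preimage of 41. The inverse of x ↦ x^31 on (ℤ/53ℤ)^× is x ↦ x^47, because 31·47 = 1457 = 28·52 + 1 ≡ 1 (mod 52) and x^{52} = 1 for x ≠ 0 (Fermat). So f⁻¹(41) = 41^47 mod 53.
Repeated squaring mod 53: 41^1 ≡ 41, 41^2 ≡ 41² = 1681 ≡ 38, 41^4 ≡ 38² = 1444 ≡ 13, 41^8 ≡ 13² = 169 ≡ 10, 41^16 ≡ 10² = 100 ≡ 47, 41^32 ≡ 47² = 2209 ≡ 36. Since 47 = 32 + 8 + 4 + 2 + 1, 41^47 ≡ 36·10·13·38·41: 36·10 = 360 ≡ 42, then 42·13 = 546 ≡ 16, then 16·38 = 608 ≡ 25, then 25·41 = 1025 ≡ 18. So 41^47 ≡ 18 (mod 53).
Hence f⁻¹(41) = 18.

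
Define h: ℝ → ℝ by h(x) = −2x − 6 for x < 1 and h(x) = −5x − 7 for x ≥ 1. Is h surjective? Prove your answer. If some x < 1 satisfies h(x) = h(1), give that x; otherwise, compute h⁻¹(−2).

Both pieces are strictly decreasing (slopes −2 and −5), so each is injective on its own interval.
The left piece maps (−∞, 1) onto (−8, ∞); the right piece maps [1, ∞) onto (−∞, −12].
The union (−8, ∞) ∪ (−∞, −12] omits the interval between −8 and −12; in particular −8 has no preimage. So h is not surjective.
Because the two images are disjoint, no x < 1 has h(x) = h(1), so we compute h⁻¹(−2): −2 lies in (−8, ∞), so solve −2x − 6 = −2: x = (−2 + 6)/(−2) = −2.

-2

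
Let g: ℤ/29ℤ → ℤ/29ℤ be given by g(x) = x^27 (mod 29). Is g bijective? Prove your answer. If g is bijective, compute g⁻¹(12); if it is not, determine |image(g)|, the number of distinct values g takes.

17

Since 29 is prime, the nonzero elements of ℤ/29ℤ form a cyclic group of order 28.
As gcd(27, 28) = 1, raising to the 27th power is a bijection on this group: if a^27 ≡ b^27 then (ab^{−1})^27 = 1, and the only element of order dividing gcd(27, 28) = 1 is 1, so a = b.
With g(0) = 0 this makes g injective on all of ℤ/29ℤ, hence bijective (finite equal-size domain and codomain). In particular g is bijective.
Since g is bijective, we find the preimage of 12. The inverse of x ↦ x^27 on (ℤ/29ℤ)^× is x ↦ x^27, because 27·27 = 729 = 26·28 + 1 ≡ 1 (mod 28) and x^{28} = 1 for x ≠ 0 (Fermat). So g⁻¹(12) = 12^27 mod 29.
Repeated squaring mod 29: 12^1 ≡ 12, 12^2 ≡ 12² = 144 ≡ 28, 12^4 ≡ 28² = 784 ≡ 1, 12^8 ≡ 1² = 1, 12^16 ≡ 1² = 1. Since 27 = 16 + 8 + 2 + 1, 12^27 ≡ 1·1·28·12: 1·1 = 1, then 1·28 = 28, then 28·12 = 336 ≡ 17. So 12^27 ≡ 17 (mod 29).
Hence g⁻¹(12) = 17.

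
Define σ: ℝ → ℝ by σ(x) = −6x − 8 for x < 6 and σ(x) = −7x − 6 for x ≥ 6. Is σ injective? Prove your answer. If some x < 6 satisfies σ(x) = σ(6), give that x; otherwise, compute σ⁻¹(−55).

7

Both pieces are strictly decreasing (slopes −6 and −7), so each is injective on its own interval.
The left piece maps (−∞, 6) onto (−44, ∞); the right piece maps [6, ∞) onto (−∞, −48].
These images are disjoint, so no value is attained by both pieces. Thus σ is injective.
Because the two images are disjoint, no x < 6 has σ(x) = σ(6), so we compute σ⁻¹(−55): −55 lies in (−∞, −48], so solve −7x − 6 = −55: x = (−55 + 6)/(−7) = 7.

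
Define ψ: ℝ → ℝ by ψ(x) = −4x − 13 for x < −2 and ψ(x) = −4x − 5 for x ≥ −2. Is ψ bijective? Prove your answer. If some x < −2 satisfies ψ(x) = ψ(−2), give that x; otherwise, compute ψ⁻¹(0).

-4

Both pieces are strictly decreasing (slopes −4 and −4), so each is injective on its own interval.
The left piece maps (−∞, −2) onto (−5, ∞); the right piece maps [−2, ∞) onto (−∞, 3].
These images overlap. In particular ψ(−2) = 3 (right piece), and solving −4x − 13 = 3 on the left piece gives x = −4 < −2.
So ψ(−4) = ψ(−2) with −4 ≠ −2, and ψ is not injective, hence not bijective. This x = −4 is the requested value below −2.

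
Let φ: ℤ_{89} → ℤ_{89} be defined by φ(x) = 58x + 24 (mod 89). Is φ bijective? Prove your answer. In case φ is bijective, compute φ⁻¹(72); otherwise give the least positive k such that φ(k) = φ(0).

By definition, injectivity means: for all x_1, x_2 in the domain, φ(x_1) = φ(x_2) implies x_1 = x_2.
Suppose φ(x_1) = φ(x_2) in ℤ_{89}. Then 58x_1 + 24 ≡ 58x_2 + 24 (mod 89), so 58(x_1 − x_2) ≡ 0 (mod 89).
Since gcd(58, 89) = 1, 58 is invertible modulo 89, hence x_1 − x_2 ≡ 0 (mod 89), i.e. x_1 = x_2.
We now compute 58⁻¹ mod 89 explicitly. Euclid's algorithm: 89 = 1·58 + 31, 58 = 1·31 + 27, 31 = 1·27 + 4, 27 = 6·4 + 3, 4 = 1·3 + 1; back-substituting gives 1 = 66·58 − 43·89, so 58⁻¹ ≡ 66 (mod 89).
Then y ↦ 66(y − 24) is a two-sided inverse to φ, so every y ∈ ℤ_{89} has a preimage.
Thus φ is bijective.
Since φ is bijective, we compute φ⁻¹(72): solve 58x + 24 ≡ 72 (mod 89), i.e. 58x ≡ 48 (mod 89).
Multiplying by 58⁻¹ = 66 gives x ≡ 66·48 = 3168 = 35·89 + 53 ≡ 53 (mod 89).
Check: φ(53) = 58·53 + 24 = 3098 = 34·89 + 72 ≡ 72 (mod 89).

53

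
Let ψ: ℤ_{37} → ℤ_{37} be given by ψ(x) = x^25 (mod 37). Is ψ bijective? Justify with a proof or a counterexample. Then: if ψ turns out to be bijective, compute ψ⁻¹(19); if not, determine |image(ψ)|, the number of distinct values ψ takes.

Since 37 is prime, the nonzero elements of ℤ_{37} form a cyclic group of order 36.
As gcd(25, 36) = 1, raising to the 25th power is a bijection on this group: if u^25 ≡ v^25 then (uv^{−1})^25 = 1, and the only element of order dividing gcd(25, 36) = 1 is 1, so u = v.
With ψ(0) = 0 this makes ψ injective on all of ℤ_{37}, hence bijective (finite equal-size domain and codomain). In particular ψ is bijective.
Since ψ is bijective, we find the preimage of 19. The inverse of x ↦ x^25 on (ℤ_{37})^× is x ↦ x^13, because 25·13 = 325 = 9·36 + 1 ≡ 1 (mod 36) and x^{36} = 1 for x ≠ 0 (Fermat). So ψ⁻¹(19) = 19^13 mod 37.
Repeated squaring mod 37: 19^1 ≡ 19, 19^2 ≡ 19² = 361 ≡ 28, 19^4 ≡ 28² = 784 ≡ 7, 19^8 ≡ 7² = 49 ≡ 12. Since 13 = 8 + 4 + 1, 19^13 ≡ 12·7·19: 12·7 = 84 ≡ 10, then 10·19 = 190 ≡ 5. So 19^13 ≡ 5 (mod 37).
Hence ψ⁻¹(19) = 5.

5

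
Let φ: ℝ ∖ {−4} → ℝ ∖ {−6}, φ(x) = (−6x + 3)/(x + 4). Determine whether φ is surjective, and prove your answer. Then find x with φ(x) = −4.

For any y ≠ −6, solving y(x + 4) = −6x + 3 for x gives a well-defined x ≠ −4. So φ is surjective.
Solving φ(x) = −4: cross-multiplying gives −6x + 3 = −4(x + 4), which rearranges to −2x = −19, so x = 19/2.

19/2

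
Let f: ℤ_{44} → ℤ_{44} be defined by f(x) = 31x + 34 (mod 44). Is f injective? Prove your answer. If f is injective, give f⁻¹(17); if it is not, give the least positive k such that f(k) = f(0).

If f(a) = f(b), then 31a ≡ 31b (mod 44). Because gcd(31, 44) = 1, we may cancel 31 to get a ≡ b (mod 44).
So f is injective.
We now compute 31⁻¹ mod 44 explicitly. Euclid's algorithm: 44 = 1·31 + 13, 31 = 2·13 + 5, 13 = 2·5 + 3, 5 = 1·3 + 2, 3 = 1·2 + 1; back-substituting gives 1 = 27·31 − 19·44, so 31⁻¹ ≡ 27 (mod 44).
Since f is injective, we compute f⁻¹(17): solve 31x + 34 ≡ 17 (mod 44), i.e. 31x ≡ 27 (mod 44).
Multiplying by 31⁻¹ = 27 gives x ≡ 27·27 = 729 = 16·44 + 25 ≡ 25 (mod 44).
Check: f(25) = 31·25 + 34 = 809 = 18·44 + 17 ≡ 17 (mod 44).

25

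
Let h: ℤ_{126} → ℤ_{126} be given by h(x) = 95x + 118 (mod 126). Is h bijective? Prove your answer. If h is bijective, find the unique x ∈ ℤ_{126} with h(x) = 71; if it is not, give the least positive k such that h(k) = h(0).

By definition, h is injective when h(x_1) = h(x_2) forces x_1 = x_2.
Suppose h(x_1) = h(x_2) in ℤ_{126}. Then 95x_1 + 118 ≡ 95x_2 + 118 (mod 126), hence 95(x_1 − x_2) ≡ 0 (mod 126).
Since gcd(95, 126) = 1, 95 is invertible modulo 126, so x_1 − x_2 ≡ 0 (mod 126), i.e. x_1 = x_2.
We now compute 95⁻¹ mod 126 explicitly. Euclid's algorithm: 126 = 1·95 + 31, 95 = 3·31 + 2, 31 = 15·2 + 1; back-substituting gives 1 = 65·95 − 49·126, so 95⁻¹ ≡ 65 (mod 126).
For any y ∈ ℤ_{126}, x = 65(y − 118) mod 126 satisfies h(x) = 95·65(y − 118) + 118 ≡ y (since 95·65 ≡ 1 mod 126). So every y has a preimage.
Hence h is bijective.
Since h is bijective, we compute h⁻¹(71): solve 95x + 118 ≡ 71 (mod 126), i.e. 95x ≡ 79 (mod 126).
Multiplying by 95⁻¹ = 65 gives x ≡ 65·79 = 5135 = 40·126 + 95 ≡ 95 (mod 126).
Check: h(95) = 95·95 + 118 = 9143 = 72·126 + 71 ≡ 71 (mod 126).

95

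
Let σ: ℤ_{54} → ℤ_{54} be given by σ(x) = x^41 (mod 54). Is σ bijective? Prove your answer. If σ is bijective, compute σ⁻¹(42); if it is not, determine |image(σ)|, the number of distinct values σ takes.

σ(0) = 0^41 = 0.
σ(6): Repeated squaring mod 54: 6^1 ≡ 6, 6^2 ≡ 6² = 36, 6^4 ≡ 36² = 1296 ≡ 0, 6^8 ≡ 0² = 0, 6^16 ≡ 0² = 0, 6^32 ≡ 0² = 0. Since 41 = 32 + 8 + 1, 6^41 ≡ 0·0·6: 0·0 = 0, then 0·6 = 0. So 6^41 ≡ 0 (mod 54).
So σ(0) = σ(6) = 0 while 0 ≠ 6, thus σ is not injective, hence not bijective.
Since σ is not bijective, we determine |image(σ)|. Computing x^41 mod 54 for each x (by repeated squaring, reducing mod 54 at every step), the values σ(0), σ(1), …, σ(53) are: 0, 1, 32, 27, 52, 47, 0, 13, 44, 27, 46, 23, 0, 43, 38, 27, 4, 35, 0, 37, 14, 27, 34, 29, 0, 49, 26, 27, 28, 5, 0, 25, 20, 27, 40, 17, 0, 19, 50, 27, 16, 11, 0, 31, 8, 27, 10, 41, 0, 7, 2, 27, 22, 53.
The distinct values are {0, 1, 2, 4, 5, 7, 8, 10, 11, 13, 14, 16, 17, 19, 20, 22, 23, 25, 26, 27, 28, 29, 31, 32, 34, 35, 37, 38, 40, 41, 43, 44, 46, 47, 49, 50, 52, 53}; there are 38 of them.

38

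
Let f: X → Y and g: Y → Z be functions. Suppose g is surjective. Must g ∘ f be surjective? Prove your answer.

not surjective

No. Take X = {1}, Y = Z = {1, 2, 3, 4, 5}, f(1) = 1, and g = identity (surjective).
Then (g ∘ f)(1) = 1, and 5 ∈ Z has no preimage under g ∘ f, so g ∘ f is not surjective.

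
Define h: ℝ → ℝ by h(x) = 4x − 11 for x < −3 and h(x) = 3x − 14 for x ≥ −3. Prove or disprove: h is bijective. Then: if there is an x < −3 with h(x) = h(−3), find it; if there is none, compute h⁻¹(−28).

Both pieces are strictly increasing (slopes 4 and 3), so each is injective on its own interval.
The left piece maps (−∞, −3) onto (−∞, −23); the right piece maps [−3, ∞) onto [−23, ∞).
Since −23 = −23, the images partition ℝ: h is injective and surjective, hence bijective.
Because the two images are disjoint, no x < −3 has h(x) = h(−3), so we compute h⁻¹(−28): −28 lies in (−∞, −23), so solve 4x − 11 = −28: x = (−28 + 11)/4 = −17/4.

-17/4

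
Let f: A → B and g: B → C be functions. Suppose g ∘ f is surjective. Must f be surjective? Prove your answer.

not surjective

No. Take A = {0}, B = {0, 1}, C = {0}, f(a) = 0 for every a ∈ A, and g(b) = 0 for every b ∈ B.
Then g ∘ f is surjective onto {0}, but 1 ∈ B has no preimage under f, so f is not surjective.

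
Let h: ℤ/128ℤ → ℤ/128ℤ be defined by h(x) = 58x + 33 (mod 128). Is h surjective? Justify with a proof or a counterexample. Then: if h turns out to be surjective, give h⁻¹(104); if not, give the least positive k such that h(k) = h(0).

Since gcd(58, 128) = 2, we have 58x ≡ 0 (mod 2) for all x, so h(x) ≡ 1 (mod 2).
But 0 ≢ 1 (mod 2), so 0 ∈ ℤ/128ℤ has no preimage. Therefore h is not surjective.
Since h is not surjective, we find the least positive k with h(k) = h(0): this means 58k ≡ 0 (mod 128), i.e. 128 ∣ 58k. Since gcd(58, 128) = 2, dividing through by 2 this holds exactly when 64 ∣ 29k, and as gcd(29, 64) = 1, exactly when 64 ∣ k.
The smallest positive such k is 64.

64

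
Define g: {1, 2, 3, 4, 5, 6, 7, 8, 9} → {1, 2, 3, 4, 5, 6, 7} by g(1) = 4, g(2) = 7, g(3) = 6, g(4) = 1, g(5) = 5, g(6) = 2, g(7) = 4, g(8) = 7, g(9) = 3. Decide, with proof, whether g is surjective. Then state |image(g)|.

7

Every element of the codomain has a preimage: 1 = g(4), 2 = g(6), 3 = g(9), 4 = g(1), 5 = g(5), 6 = g(3), 7 = g(2).
Hence g is surjective.
The image of g is {1, 2, 3, 4, 5, 6, 7}, which has 7 elements.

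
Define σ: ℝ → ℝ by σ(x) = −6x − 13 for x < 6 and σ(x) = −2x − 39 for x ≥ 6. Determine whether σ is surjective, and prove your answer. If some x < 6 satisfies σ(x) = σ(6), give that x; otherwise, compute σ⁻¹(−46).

11/2

Both pieces are strictly decreasing (slopes −6 and −2), so each is injective on its own interval.
The left piece maps (−∞, 6) onto (−49, ∞); the right piece maps [6, ∞) onto (−∞, −51].
The union (−49, ∞) ∪ (−∞, −51] omits the interval between −49 and −51; in particular −49 has no preimage. So σ is not surjective.
Because the two images are disjoint, no x < 6 has σ(x) = σ(6), so we compute σ⁻¹(−46): −46 lies in (−49, ∞), so solve −6x − 13 = −46: x = (−46 + 13)/(−6) = 11/2.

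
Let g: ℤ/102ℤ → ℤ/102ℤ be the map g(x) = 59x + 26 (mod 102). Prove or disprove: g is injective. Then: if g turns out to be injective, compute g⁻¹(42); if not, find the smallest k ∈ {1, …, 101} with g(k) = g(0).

Recall: g is injective when g(s) = g(t) forces s = t.
Suppose g(s) = g(t) in ℤ/102ℤ. Then 59s + 26 ≡ 59t + 26 (mod 102), so 59(s − t) ≡ 0 (mod 102).
Since gcd(59, 102) = 1, 59 is invertible modulo 102, hence s − t ≡ 0 (mod 102), i.e. s = t.
Therefore g is injective.
We now compute 59⁻¹ mod 102 explicitly. Euclid's algorithm: 102 = 1·59 + 43, 59 = 1·43 + 16, 43 = 2·16 + 11, 16 = 1·11 + 5, 11 = 2·5 + 1; back-substituting gives 1 = 83·59 − 48·102, so 59⁻¹ ≡ 83 (mod 102).
Since g is injective, we compute g⁻¹(42): solve 59x + 26 ≡ 42 (mod 102), i.e. 59x ≡ 16 (mod 102).
Multiplying by 59⁻¹ = 83 gives x ≡ 83·16 = 1328 = 13·102 + 2 ≡ 2 (mod 102).
Check: g(2) = 59·2 + 26 = 144 = 1·102 + 42 ≡ 42 (mod 102).

2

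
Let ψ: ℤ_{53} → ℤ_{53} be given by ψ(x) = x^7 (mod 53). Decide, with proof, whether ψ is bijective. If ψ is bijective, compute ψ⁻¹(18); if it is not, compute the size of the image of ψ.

32

Since 53 is prime, the nonzero elements of ℤ_{53} form a cyclic group of order 52.
As gcd(7, 52) = 1, raising to the 7th power is a bijection on this group: if x_1^7 ≡ x_2^7 then (x_1x_2^{−1})^7 = 1, and the only element of order dividing gcd(7, 52) = 1 is 1, so x_1 = x_2.
With ψ(0) = 0 this makes ψ injective on all of ℤ_{53}, hence bijective (finite equal-size domain and codomain). In particular ψ is bijective.
Since ψ is bijective, we find the preimage of 18. The inverse of x ↦ x^7 on (ℤ_{53})^× is x ↦ x^15, because 7·15 = 105 = 2·52 + 1 ≡ 1 (mod 52) and x^{52} = 1 for x ≠ 0 (Fermat). So ψ⁻¹(18) = 18^15 mod 53.
Repeated squaring mod 53: 18^1 ≡ 18, 18^2 ≡ 18² = 324 ≡ 6, 18^4 ≡ 6² = 36, 18^8 ≡ 36² = 1296 ≡ 24. Since 15 = 8 + 4 + 2 + 1, 18^15 ≡ 24·36·6·18: 24·36 = 864 ≡ 16, then 16·6 = 96 ≡ 43, then 43·18 = 774 ≡ 32. So 18^15 ≡ 32 (mod 53).
Hence ψ⁻¹(18) = 32.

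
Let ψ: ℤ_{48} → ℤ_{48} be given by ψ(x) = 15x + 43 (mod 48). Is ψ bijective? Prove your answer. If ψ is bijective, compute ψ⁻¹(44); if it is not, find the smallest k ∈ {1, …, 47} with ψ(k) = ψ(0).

We have gcd(15, 48) = 3 > 1. Taking a = 0 and b = 16: ψ(0) = 43 and ψ(16) = 15·16 + 43 = 283 ≡ 43 (mod 48).
So ψ(0) = ψ(16) while 0 ≠ 16, therefore ψ is not injective, hence not bijective.
Since ψ is not bijective, we find the least positive k with ψ(k) = ψ(0): this means 15k ≡ 0 (mod 48), i.e. 48 ∣ 15k. Since gcd(15, 48) = 3, dividing through by 3 this holds exactly when 16 ∣ 5k, and as gcd(5, 16) = 1, exactly when 16 ∣ k.
The smallest positive such k is 16.

16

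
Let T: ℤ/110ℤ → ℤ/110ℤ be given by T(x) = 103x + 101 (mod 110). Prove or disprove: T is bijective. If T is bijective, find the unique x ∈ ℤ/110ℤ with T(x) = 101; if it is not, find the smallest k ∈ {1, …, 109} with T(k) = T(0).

0

Recall that T is injective if T(x_1) = T(x_2) implies x_1 = x_2.
Suppose T(x_1) = T(x_2) in ℤ/110ℤ. Then 103x_1 + 101 ≡ 103x_2 + 101 (mod 110), hence 103(x_1 − x_2) ≡ 0 (mod 110).
Since gcd(103, 110) = 1, 103 is invertible modulo 110, so x_1 − x_2 ≡ 0 (mod 110), i.e. x_1 = x_2.
We now compute 103⁻¹ mod 110 explicitly. Euclid's algorithm: 110 = 1·103 + 7, 103 = 14·7 + 5, 7 = 1·5 + 2, 5 = 2·2 + 1; back-substituting gives 1 = 47·103 − 44·110, so 103⁻¹ ≡ 47 (mod 110).
For any y ∈ ℤ/110ℤ, x = 47(y − 101) mod 110 satisfies T(x) = 103·47(y − 101) + 101 ≡ y (since 103·47 ≡ 1 mod 110). So every y has a preimage.
Hence T is bijective.
Since T is bijective, we find T⁻¹(101): we need 103x ≡ 101 − 101 ≡ 0 (mod 110). Using 103⁻¹ = 47: x ≡ 47·0 = 0, so x = 0.
Check: T(0) = 103·0 + 101 = 101 ≡ 101 (mod 110).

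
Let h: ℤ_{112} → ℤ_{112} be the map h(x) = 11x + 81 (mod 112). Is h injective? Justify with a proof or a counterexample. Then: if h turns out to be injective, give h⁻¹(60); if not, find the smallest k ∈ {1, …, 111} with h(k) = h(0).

49

Recall that h is injective when h(u) = h(v) forces u = v.
If h(u) = h(v), then 11u ≡ 11v (mod 112). Because gcd(11, 112) = 1, we may cancel 11 to get u ≡ v (mod 112).
Therefore h is injective.
We now compute 11⁻¹ mod 112 explicitly. Euclid's algorithm: 112 = 10·11 + 2, 11 = 5·2 + 1; back-substituting gives 1 = 51·11 − 5·112, so 11⁻¹ ≡ 51 (mod 112).
Since h is injective, we find h⁻¹(60): we need 11x ≡ 60 − 81 ≡ 91 (mod 112). Using 11⁻¹ = 51: x ≡ 51·91 = 4641 = 41·112 + 49, so x = 49.
Check: h(49) = 11·49 + 81 = 620 = 5·112 + 60 ≡ 60 (mod 112).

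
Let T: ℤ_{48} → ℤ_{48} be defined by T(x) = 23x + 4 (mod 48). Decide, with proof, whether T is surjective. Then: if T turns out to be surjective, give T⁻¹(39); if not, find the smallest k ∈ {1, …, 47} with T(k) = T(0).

37

Since gcd(23, 48) = 1, 23 is invertible modulo 48. Euclid's algorithm: 48 = 2·23 + 2, 23 = 11·2 + 1; back-substituting gives 1 = 23·23 − 11·48, so 23⁻¹ ≡ 23 (mod 48).
Then y ↦ 23(y − 4) is a two-sided inverse to T, so every y ∈ ℤ_{48} has a preimage.
So T is surjective.
Since T is surjective, we compute T⁻¹(39): solve 23x + 4 ≡ 39 (mod 48), i.e. 23x ≡ 35 (mod 48).
Multiplying by 23⁻¹ = 23 gives x ≡ 23·35 = 805 = 16·48 + 37 ≡ 37 (mod 48).
Check: T(37) = 23·37 + 4 = 855 = 17·48 + 39 ≡ 39 (mod 48).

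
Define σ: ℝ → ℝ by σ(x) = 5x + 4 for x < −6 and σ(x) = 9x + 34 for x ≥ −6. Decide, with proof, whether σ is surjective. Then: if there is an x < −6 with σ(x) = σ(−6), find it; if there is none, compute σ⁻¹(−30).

-34/5

Both pieces are strictly increasing (slopes 5 and 9), so each is injective on its own interval.
The left piece maps (−∞, −6) onto (−∞, −26); the right piece maps [−6, ∞) onto [−20, ∞).
The union (−∞, −26) ∪ [−20, ∞) omits the interval between −26 and −20; in particular −26 has no preimage. So σ is not surjective.
Because the two images are disjoint, no x < −6 has σ(x) = σ(−6), so we compute σ⁻¹(−30): −30 lies in (−∞, −26), so solve 5x + 4 = −30: x = (−30 − 4)/5 = −34/5.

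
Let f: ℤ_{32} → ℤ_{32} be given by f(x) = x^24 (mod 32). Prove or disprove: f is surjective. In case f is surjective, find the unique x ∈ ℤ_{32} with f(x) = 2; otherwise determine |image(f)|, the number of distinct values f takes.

f(0) = 0^24 = 0.
f(2): Repeated squaring mod 32: 2^1 ≡ 2, 2^2 ≡ 2² = 4, 2^4 ≡ 4² = 16, 2^8 ≡ 16² = 256 ≡ 0, 2^16 ≡ 0² = 0. Since 24 = 16 + 8, 2^24 ≡ 0·0: 0·0 = 0. So 2^24 ≡ 0 (mod 32).
So f(0) = f(2) = 0 while 0 ≠ 2, hence f is not injective.
A non-injective map from the 32-element set ℤ_{32} to itself takes at most 31 distinct values, so it cannot be surjective. Thus f is not surjective.
Since f is not surjective, we determine |image(f)|. Computing x^24 mod 32 for each x (by repeated squaring, reducing mod 32 at every step), the values f(0), f(1), …, f(31) are: 0, 1, 0, 1, 0, 1, 0, 1, 0, 1, 0, 1, 0, 1, 0, 1, 0, 1, 0, 1, 0, 1, 0, 1, 0, 1, 0, 1, 0, 1, 0, 1.
The distinct values are {0, 1}; there are 2 of them.

2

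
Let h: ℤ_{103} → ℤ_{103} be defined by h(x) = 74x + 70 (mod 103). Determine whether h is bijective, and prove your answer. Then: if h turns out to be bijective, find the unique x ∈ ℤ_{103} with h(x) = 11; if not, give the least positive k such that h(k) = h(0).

Recall that injectivity means: for all u, v in the domain, h(u) = h(v) implies u = v.
If h(u) = h(v), then 74u ≡ 74v (mod 103). Because gcd(74, 103) = 1, we may cancel 74 to get u ≡ v (mod 103).
We now compute 74⁻¹ mod 103 explicitly. Euclid's algorithm: 103 = 1·74 + 29, 74 = 2·29 + 16, 29 = 1·16 + 13, 16 = 1·13 + 3, 13 = 4·3 + 1; back-substituting gives 1 = 71·74 − 51·103, so 74⁻¹ ≡ 71 (mod 103).
Then y ↦ 71(y − 70) is a two-sided inverse to h, so every y ∈ ℤ_{103} has a preimage.
Thus h is bijective.
Since h is bijective, we compute h⁻¹(11): solve 74x + 70 ≡ 11 (mod 103), i.e. 74x ≡ 44 (mod 103).
Multiplying by 74⁻¹ = 71 gives x ≡ 71·44 = 3124 = 30·103 + 34 ≡ 34 (mod 103).
Check: h(34) = 74·34 + 70 = 2586 = 25·103 + 11 ≡ 11 (mod 103).

34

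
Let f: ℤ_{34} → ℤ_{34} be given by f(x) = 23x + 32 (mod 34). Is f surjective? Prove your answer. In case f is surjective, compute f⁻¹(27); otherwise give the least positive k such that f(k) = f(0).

19

Recall that f is surjective if every y in the codomain equals f(x) for some x in the domain.
Since gcd(23, 34) = 1, 23 is invertible modulo 34. Euclid's algorithm: 34 = 1·23 + 11, 23 = 2·11 + 1; back-substituting gives 1 = 3·23 − 2·34, so 23⁻¹ ≡ 3 (mod 34).
Then y ↦ 3(y − 32) is a two-sided inverse to f, so every y ∈ ℤ_{34} has a preimage.
So f is surjective.
Since f is surjective, we find f⁻¹(27): we need 23x ≡ 27 − 32 ≡ 29 (mod 34). Using 23⁻¹ = 3: x ≡ 3·29 = 87 = 2·34 + 19, so x = 19.
Check: f(19) = 23·19 + 32 = 469 = 13·34 + 27 ≡ 27 (mod 34).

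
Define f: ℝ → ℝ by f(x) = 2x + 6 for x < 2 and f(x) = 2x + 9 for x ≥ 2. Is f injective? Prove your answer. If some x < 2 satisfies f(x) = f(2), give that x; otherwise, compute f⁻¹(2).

Both pieces are strictly increasing (slopes 2 and 2), so each is injective on its own interval.
The left piece maps (−∞, 2) onto (−∞, 10); the right piece maps [2, ∞) onto [13, ∞).
These images are disjoint, so no value is attained by both pieces. So f is injective.
Because the two images are disjoint, no x < 2 has f(x) = f(2), so we compute f⁻¹(2): 2 lies in (−∞, 10), so solve 2x + 6 = 2: x = (2 − 6)/2 = −2.

-2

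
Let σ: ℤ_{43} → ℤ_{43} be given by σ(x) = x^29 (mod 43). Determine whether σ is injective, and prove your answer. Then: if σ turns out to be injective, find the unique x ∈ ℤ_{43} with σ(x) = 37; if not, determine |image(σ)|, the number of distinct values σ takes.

7

Since 43 is prime, the nonzero elements of ℤ_{43} form a cyclic group of order 42.
As gcd(29, 42) = 1, raising to the 29th power is a bijection on this group: if a^29 ≡ b^29 then (ab^{−1})^29 = 1, and the only element of order dividing gcd(29, 42) = 1 is 1, so a = b.
With σ(0) = 0 this makes σ injective on all of ℤ_{43}, hence bijective (finite equal-size domain and codomain). In particular σ is injective.
Since σ is injective, we find the preimage of 37. The inverse of x ↦ x^29 on (ℤ_{43})^× is x ↦ x^29, because 29·29 = 841 = 20·42 + 1 ≡ 1 (mod 42) and x^{42} = 1 for x ≠ 0 (Fermat). So σ⁻¹(37) = 37^29 mod 43.
Repeated squaring mod 43: 37^1 ≡ 37, 37^2 ≡ 37² = 1369 ≡ 36, 37^4 ≡ 36² = 1296 ≡ 6, 37^8 ≡ 6² = 36, 37^16 ≡ 36² = 1296 ≡ 6. Since 29 = 16 + 8 + 4 + 1, 37^29 ≡ 6·36·6·37: 6·36 = 216 ≡ 1, then 1·6 = 6, then 6·37 = 222 ≡ 7. So 37^29 ≡ 7 (mod 43).
Hence σ⁻¹(37) = 7.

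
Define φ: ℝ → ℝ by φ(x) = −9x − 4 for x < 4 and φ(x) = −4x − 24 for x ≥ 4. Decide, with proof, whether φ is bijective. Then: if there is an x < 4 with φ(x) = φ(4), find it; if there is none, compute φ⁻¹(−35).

31/9

Both pieces are strictly decreasing (slopes −9 and −4), so each is injective on its own interval.
The left piece maps (−∞, 4) onto (−40, ∞); the right piece maps [4, ∞) onto (−∞, −40].
Since −40 = −40, the images partition ℝ: φ is injective and surjective, hence bijective.
Because the two images are disjoint, no x < 4 has φ(x) = φ(4), so we compute φ⁻¹(−35): −35 lies in (−40, ∞), so solve −9x − 4 = −35: x = (−35 + 4)/(−9) = 31/9.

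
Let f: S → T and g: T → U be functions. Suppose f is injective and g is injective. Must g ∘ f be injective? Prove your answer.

Suppose (g ∘ f)(s) = (g ∘ f)(t), i.e. g(f(s)) = g(f(t)).
Since g is injective, f(s) = f(t). Since f is injective, s = t. Thus g ∘ f is injective.

injective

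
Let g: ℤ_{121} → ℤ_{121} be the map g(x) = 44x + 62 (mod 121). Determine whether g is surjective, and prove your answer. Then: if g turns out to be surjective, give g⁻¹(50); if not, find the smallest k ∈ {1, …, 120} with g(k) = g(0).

Recall that g is surjective if every y in the codomain equals g(x) for some x in the domain.
Since gcd(44, 121) = 11, we have 44x ≡ 0 (mod 11) for all x, so g(x) ≡ 7 (mod 11).
But 0 ≢ 7 (mod 11), so 0 ∈ ℤ_{121} has no preimage. Thus g is not surjective.
Since g is not surjective, we find the least positive k with g(k) = g(0): this means 44k ≡ 0 (mod 121), i.e. 121 ∣ 44k. Since gcd(44, 121) = 11, dividing through by 11 this holds exactly when 11 ∣ 4k, and as gcd(4, 11) = 1, exactly when 11 ∣ k.
The smallest positive such k is 11.

11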